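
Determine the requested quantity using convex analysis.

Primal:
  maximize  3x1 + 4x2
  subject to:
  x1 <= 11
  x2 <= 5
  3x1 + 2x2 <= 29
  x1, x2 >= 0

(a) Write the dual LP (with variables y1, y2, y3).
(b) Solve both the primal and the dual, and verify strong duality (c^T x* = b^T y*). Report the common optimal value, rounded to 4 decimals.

The standard primal-dual pair for 'max c^T x s.t. A x <= b, x >= 0' is:
  Dual:  min b^T y  s.t.  A^T y >= c,  y >= 0.

So the dual LP is:
  minimize  11y1 + 5y2 + 29y3
  subject to:
    y1 + 3y3 >= 3
    y2 + 2y3 >= 4
    y1, y2, y3 >= 0

Solving the primal: x* = (6.3333, 5).
  primal value c^T x* = 39.
Solving the dual: y* = (0, 2, 1).
  dual value b^T y* = 39.
Strong duality: c^T x* = b^T y*. Confirmed.

39


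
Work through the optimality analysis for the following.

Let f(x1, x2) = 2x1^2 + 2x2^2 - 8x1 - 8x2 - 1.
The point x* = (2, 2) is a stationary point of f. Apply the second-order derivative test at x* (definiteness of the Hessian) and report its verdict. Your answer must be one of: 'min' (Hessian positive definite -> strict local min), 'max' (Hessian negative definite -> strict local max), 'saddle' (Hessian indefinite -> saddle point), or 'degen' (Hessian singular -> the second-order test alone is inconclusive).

Compute the Hessian H = grad^2 f:
  H = [[4, 0], [0, 4]]
Verify stationarity: grad f(x*) = H x* + g = (0, 0).
Eigenvalues of H: 4, 4.
Both eigenvalues > 0, so H is positive definite -> x* is a strict local min.

min


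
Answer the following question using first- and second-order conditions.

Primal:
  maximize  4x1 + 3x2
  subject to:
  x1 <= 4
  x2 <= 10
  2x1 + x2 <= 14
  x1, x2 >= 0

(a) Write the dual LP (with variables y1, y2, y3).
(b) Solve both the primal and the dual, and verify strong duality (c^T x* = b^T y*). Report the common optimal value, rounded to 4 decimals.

The standard primal-dual pair for 'max c^T x s.t. A x <= b, x >= 0' is:
  Dual:  min b^T y  s.t.  A^T y >= c,  y >= 0.

So the dual LP is:
  minimize  4y1 + 10y2 + 14y3
  subject to:
    y1 + 2y3 >= 4
    y2 + y3 >= 3
    y1, y2, y3 >= 0

Solving the primal: x* = (2, 10).
  primal value c^T x* = 38.
Solving the dual: y* = (0, 1, 2).
  dual value b^T y* = 38.
Strong duality: c^T x* = b^T y*. Confirmed.

38


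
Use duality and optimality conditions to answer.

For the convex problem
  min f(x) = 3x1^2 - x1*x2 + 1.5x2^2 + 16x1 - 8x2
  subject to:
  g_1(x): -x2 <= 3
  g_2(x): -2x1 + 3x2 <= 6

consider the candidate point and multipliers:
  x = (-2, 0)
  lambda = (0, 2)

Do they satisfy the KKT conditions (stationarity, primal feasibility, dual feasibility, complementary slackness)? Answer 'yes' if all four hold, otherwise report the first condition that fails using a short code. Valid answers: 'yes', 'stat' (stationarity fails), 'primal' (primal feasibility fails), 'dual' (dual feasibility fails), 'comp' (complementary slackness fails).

Gradient of f: grad f(x) = Q x + c = (4, -6)
Constraint values g_i(x) = a_i^T x - b_i:
  g_1((-2, 0)) = -3
  g_2((-2, 0)) = -2
Stationarity residual: grad f(x) + sum_i lambda_i a_i = (0, 0)
  -> stationarity OK
Primal feasibility (all g_i <= 0): OK
Dual feasibility (all lambda_i >= 0): OK
Complementary slackness (lambda_i * g_i(x) = 0 for all i): FAILS

Verdict: the first failing condition is complementary_slackness -> comp.

comp


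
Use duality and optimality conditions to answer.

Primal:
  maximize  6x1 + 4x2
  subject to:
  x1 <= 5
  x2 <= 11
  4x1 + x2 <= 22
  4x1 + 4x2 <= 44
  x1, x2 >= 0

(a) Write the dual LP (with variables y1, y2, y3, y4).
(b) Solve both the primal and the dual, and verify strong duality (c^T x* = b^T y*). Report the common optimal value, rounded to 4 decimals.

The standard primal-dual pair for 'max c^T x s.t. A x <= b, x >= 0' is:
  Dual:  min b^T y  s.t.  A^T y >= c,  y >= 0.

So the dual LP is:
  minimize  5y1 + 11y2 + 22y3 + 44y4
  subject to:
    y1 + 4y3 + 4y4 >= 6
    y2 + y3 + 4y4 >= 4
    y1, y2, y3, y4 >= 0

Solving the primal: x* = (3.6667, 7.3333).
  primal value c^T x* = 51.3333.
Solving the dual: y* = (0, 0, 0.6667, 0.8333).
  dual value b^T y* = 51.3333.
Strong duality: c^T x* = b^T y*. Confirmed.

51.3333


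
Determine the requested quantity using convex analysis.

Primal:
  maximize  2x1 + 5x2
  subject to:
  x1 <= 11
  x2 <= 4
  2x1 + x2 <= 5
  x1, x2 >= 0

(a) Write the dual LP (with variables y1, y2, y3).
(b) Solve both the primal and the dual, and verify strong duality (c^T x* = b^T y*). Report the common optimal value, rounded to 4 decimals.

The standard primal-dual pair for 'max c^T x s.t. A x <= b, x >= 0' is:
  Dual:  min b^T y  s.t.  A^T y >= c,  y >= 0.

So the dual LP is:
  minimize  11y1 + 4y2 + 5y3
  subject to:
    y1 + 2y3 >= 2
    y2 + y3 >= 5
    y1, y2, y3 >= 0

Solving the primal: x* = (0.5, 4).
  primal value c^T x* = 21.
Solving the dual: y* = (0, 4, 1).
  dual value b^T y* = 21.
Strong duality: c^T x* = b^T y*. Confirmed.

21


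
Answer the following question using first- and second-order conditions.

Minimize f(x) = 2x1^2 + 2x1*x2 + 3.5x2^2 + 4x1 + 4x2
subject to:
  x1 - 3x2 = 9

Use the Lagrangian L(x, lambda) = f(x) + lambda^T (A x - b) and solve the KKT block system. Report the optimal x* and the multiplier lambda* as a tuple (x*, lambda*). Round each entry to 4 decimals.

Form the Lagrangian:
  L(x, lambda) = (1/2) x^T Q x + c^T x + lambda^T (A x - b)
Stationarity (grad_x L = 0): Q x + c + A^T lambda = 0.
Primal feasibility: A x = b.

This gives the KKT block system:
  [ Q   A^T ] [ x     ]   [-c ]
  [ A    0  ] [ lambda ] = [ b ]

Solving the linear system:
  x*      = (1.2545, -2.5818)
  lambda* = (-3.8545)
  f(x*)   = 14.6909

x* = (1.2545, -2.5818), lambda* = (-3.8545)


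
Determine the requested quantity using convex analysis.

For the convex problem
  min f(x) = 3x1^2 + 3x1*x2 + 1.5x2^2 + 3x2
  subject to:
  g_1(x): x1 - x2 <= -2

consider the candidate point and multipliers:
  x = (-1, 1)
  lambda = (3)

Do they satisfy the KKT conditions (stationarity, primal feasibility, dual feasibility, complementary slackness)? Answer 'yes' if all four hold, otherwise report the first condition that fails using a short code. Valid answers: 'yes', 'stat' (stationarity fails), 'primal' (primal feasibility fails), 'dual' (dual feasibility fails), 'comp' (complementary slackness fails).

Gradient of f: grad f(x) = Q x + c = (-3, 3)
Constraint values g_i(x) = a_i^T x - b_i:
  g_1((-1, 1)) = 0
Stationarity residual: grad f(x) + sum_i lambda_i a_i = (0, 0)
  -> stationarity OK
Primal feasibility (all g_i <= 0): OK
Dual feasibility (all lambda_i >= 0): OK
Complementary slackness (lambda_i * g_i(x) = 0 for all i): OK

Verdict: yes, KKT holds.

yes


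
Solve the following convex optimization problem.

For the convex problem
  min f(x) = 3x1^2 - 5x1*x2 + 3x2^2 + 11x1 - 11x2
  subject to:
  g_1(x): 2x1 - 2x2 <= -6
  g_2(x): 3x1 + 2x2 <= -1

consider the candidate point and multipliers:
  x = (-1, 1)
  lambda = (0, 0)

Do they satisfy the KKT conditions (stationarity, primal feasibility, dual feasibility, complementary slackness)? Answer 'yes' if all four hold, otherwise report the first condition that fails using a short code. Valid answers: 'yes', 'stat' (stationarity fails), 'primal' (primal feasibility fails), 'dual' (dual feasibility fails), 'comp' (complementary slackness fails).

Gradient of f: grad f(x) = Q x + c = (0, 0)
Constraint values g_i(x) = a_i^T x - b_i:
  g_1((-1, 1)) = 2
  g_2((-1, 1)) = 0
Stationarity residual: grad f(x) + sum_i lambda_i a_i = (0, 0)
  -> stationarity OK
Primal feasibility (all g_i <= 0): FAILS
Dual feasibility (all lambda_i >= 0): OK
Complementary slackness (lambda_i * g_i(x) = 0 for all i): OK

Verdict: the first failing condition is primal_feasibility -> primal.

primal


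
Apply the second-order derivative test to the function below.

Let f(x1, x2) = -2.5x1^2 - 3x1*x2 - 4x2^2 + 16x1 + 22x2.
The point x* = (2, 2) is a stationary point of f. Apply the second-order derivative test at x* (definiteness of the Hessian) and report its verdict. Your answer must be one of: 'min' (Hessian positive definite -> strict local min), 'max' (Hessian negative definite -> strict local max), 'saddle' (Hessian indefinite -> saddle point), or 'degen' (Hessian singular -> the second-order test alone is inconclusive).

Compute the Hessian H = grad^2 f:
  H = [[-5, -3], [-3, -8]]
Verify stationarity: grad f(x*) = H x* + g = (0, 0).
Eigenvalues of H: -9.8541, -3.1459.
Both eigenvalues < 0, so H is negative definite -> x* is a strict local max.

max


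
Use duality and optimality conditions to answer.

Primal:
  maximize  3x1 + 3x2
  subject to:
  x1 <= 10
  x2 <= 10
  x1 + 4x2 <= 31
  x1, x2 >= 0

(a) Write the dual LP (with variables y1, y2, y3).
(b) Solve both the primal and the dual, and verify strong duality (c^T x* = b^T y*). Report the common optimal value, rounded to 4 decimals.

The standard primal-dual pair for 'max c^T x s.t. A x <= b, x >= 0' is:
  Dual:  min b^T y  s.t.  A^T y >= c,  y >= 0.

So the dual LP is:
  minimize  10y1 + 10y2 + 31y3
  subject to:
    y1 + y3 >= 3
    y2 + 4y3 >= 3
    y1, y2, y3 >= 0

Solving the primal: x* = (10, 5.25).
  primal value c^T x* = 45.75.
Solving the dual: y* = (2.25, 0, 0.75).
  dual value b^T y* = 45.75.
Strong duality: c^T x* = b^T y*. Confirmed.

45.75


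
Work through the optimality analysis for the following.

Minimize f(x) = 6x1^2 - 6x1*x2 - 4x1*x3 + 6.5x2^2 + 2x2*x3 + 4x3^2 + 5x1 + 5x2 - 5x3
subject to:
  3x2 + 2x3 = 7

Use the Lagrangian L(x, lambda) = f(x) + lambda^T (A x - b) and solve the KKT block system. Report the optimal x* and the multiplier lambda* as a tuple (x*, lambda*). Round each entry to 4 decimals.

Form the Lagrangian:
  L(x, lambda) = (1/2) x^T Q x + c^T x + lambda^T (A x - b)
Stationarity (grad_x L = 0): Q x + c + A^T lambda = 0.
Primal feasibility: A x = b.

This gives the KKT block system:
  [ Q   A^T ] [ x     ]   [-c ]
  [ A    0  ] [ lambda ] = [ b ]

Solving the linear system:
  x*      = (0.75, 0.9, 2.15)
  lambda* = (-5.5)
  f(x*)   = 18

x* = (0.75, 0.9, 2.15), lambda* = (-5.5)


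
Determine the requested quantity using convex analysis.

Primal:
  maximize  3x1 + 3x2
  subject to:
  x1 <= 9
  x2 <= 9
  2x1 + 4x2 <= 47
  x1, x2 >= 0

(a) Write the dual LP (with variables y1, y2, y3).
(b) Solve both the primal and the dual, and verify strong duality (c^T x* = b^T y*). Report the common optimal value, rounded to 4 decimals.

The standard primal-dual pair for 'max c^T x s.t. A x <= b, x >= 0' is:
  Dual:  min b^T y  s.t.  A^T y >= c,  y >= 0.

So the dual LP is:
  minimize  9y1 + 9y2 + 47y3
  subject to:
    y1 + 2y3 >= 3
    y2 + 4y3 >= 3
    y1, y2, y3 >= 0

Solving the primal: x* = (9, 7.25).
  primal value c^T x* = 48.75.
Solving the dual: y* = (1.5, 0, 0.75).
  dual value b^T y* = 48.75.
Strong duality: c^T x* = b^T y*. Confirmed.

48.75


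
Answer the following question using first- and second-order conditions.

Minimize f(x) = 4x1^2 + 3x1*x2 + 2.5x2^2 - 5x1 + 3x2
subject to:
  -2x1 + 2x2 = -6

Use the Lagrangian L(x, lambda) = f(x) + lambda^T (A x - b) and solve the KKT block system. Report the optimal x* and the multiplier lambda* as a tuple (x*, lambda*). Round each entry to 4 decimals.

Form the Lagrangian:
  L(x, lambda) = (1/2) x^T Q x + c^T x + lambda^T (A x - b)
Stationarity (grad_x L = 0): Q x + c + A^T lambda = 0.
Primal feasibility: A x = b.

This gives the KKT block system:
  [ Q   A^T ] [ x     ]   [-c ]
  [ A    0  ] [ lambda ] = [ b ]

Solving the linear system:
  x*      = (1.3684, -1.6316)
  lambda* = (0.5263)
  f(x*)   = -4.2895

x* = (1.3684, -1.6316), lambda* = (0.5263)


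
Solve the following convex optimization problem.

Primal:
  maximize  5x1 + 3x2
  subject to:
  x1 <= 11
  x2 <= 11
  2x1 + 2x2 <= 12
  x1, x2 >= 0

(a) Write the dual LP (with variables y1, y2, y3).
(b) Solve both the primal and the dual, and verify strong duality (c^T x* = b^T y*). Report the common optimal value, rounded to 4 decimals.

The standard primal-dual pair for 'max c^T x s.t. A x <= b, x >= 0' is:
  Dual:  min b^T y  s.t.  A^T y >= c,  y >= 0.

So the dual LP is:
  minimize  11y1 + 11y2 + 12y3
  subject to:
    y1 + 2y3 >= 5
    y2 + 2y3 >= 3
    y1, y2, y3 >= 0

Solving the primal: x* = (6, 0).
  primal value c^T x* = 30.
Solving the dual: y* = (0, 0, 2.5).
  dual value b^T y* = 30.
Strong duality: c^T x* = b^T y*. Confirmed.

30


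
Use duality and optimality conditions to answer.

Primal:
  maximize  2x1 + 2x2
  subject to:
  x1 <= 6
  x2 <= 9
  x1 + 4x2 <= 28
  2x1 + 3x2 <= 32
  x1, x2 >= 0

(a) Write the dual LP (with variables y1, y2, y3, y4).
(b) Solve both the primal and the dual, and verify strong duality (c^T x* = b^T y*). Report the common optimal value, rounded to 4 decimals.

The standard primal-dual pair for 'max c^T x s.t. A x <= b, x >= 0' is:
  Dual:  min b^T y  s.t.  A^T y >= c,  y >= 0.

So the dual LP is:
  minimize  6y1 + 9y2 + 28y3 + 32y4
  subject to:
    y1 + y3 + 2y4 >= 2
    y2 + 4y3 + 3y4 >= 2
    y1, y2, y3, y4 >= 0

Solving the primal: x* = (6, 5.5).
  primal value c^T x* = 23.
Solving the dual: y* = (1.5, 0, 0.5, 0).
  dual value b^T y* = 23.
Strong duality: c^T x* = b^T y*. Confirmed.

23


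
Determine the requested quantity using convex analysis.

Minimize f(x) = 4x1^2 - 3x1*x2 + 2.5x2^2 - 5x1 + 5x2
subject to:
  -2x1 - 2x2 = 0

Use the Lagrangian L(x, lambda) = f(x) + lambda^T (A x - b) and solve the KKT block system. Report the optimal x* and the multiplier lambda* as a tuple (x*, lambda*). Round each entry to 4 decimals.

Form the Lagrangian:
  L(x, lambda) = (1/2) x^T Q x + c^T x + lambda^T (A x - b)
Stationarity (grad_x L = 0): Q x + c + A^T lambda = 0.
Primal feasibility: A x = b.

This gives the KKT block system:
  [ Q   A^T ] [ x     ]   [-c ]
  [ A    0  ] [ lambda ] = [ b ]

Solving the linear system:
  x*      = (0.5263, -0.5263)
  lambda* = (0.3947)
  f(x*)   = -2.6316

x* = (0.5263, -0.5263), lambda* = (0.3947)


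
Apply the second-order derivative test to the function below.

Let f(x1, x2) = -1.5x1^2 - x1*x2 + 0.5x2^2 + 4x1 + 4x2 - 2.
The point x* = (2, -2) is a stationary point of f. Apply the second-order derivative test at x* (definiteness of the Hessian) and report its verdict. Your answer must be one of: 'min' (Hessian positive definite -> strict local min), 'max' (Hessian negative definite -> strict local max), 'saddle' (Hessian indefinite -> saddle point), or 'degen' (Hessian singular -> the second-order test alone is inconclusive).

Compute the Hessian H = grad^2 f:
  H = [[-3, -1], [-1, 1]]
Verify stationarity: grad f(x*) = H x* + g = (0, 0).
Eigenvalues of H: -3.2361, 1.2361.
Eigenvalues have mixed signs, so H is indefinite -> x* is a saddle point.

saddle


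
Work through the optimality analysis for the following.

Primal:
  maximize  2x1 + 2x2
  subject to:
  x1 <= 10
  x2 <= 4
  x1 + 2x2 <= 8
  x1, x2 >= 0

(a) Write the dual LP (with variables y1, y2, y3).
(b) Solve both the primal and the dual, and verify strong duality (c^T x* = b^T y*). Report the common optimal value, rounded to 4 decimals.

The standard primal-dual pair for 'max c^T x s.t. A x <= b, x >= 0' is:
  Dual:  min b^T y  s.t.  A^T y >= c,  y >= 0.

So the dual LP is:
  minimize  10y1 + 4y2 + 8y3
  subject to:
    y1 + y3 >= 2
    y2 + 2y3 >= 2
    y1, y2, y3 >= 0

Solving the primal: x* = (8, 0).
  primal value c^T x* = 16.
Solving the dual: y* = (0, 0, 2).
  dual value b^T y* = 16.
Strong duality: c^T x* = b^T y*. Confirmed.

16


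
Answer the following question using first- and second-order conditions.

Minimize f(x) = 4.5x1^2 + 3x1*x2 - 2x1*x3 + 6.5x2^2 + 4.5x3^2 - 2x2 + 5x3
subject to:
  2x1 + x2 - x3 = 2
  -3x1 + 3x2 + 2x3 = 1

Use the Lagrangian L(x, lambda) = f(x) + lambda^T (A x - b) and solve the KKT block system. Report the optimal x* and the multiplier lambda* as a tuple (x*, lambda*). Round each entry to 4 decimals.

Form the Lagrangian:
  L(x, lambda) = (1/2) x^T Q x + c^T x + lambda^T (A x - b)
Stationarity (grad_x L = 0): Q x + c + A^T lambda = 0.
Primal feasibility: A x = b.

This gives the KKT block system:
  [ Q   A^T ] [ x     ]   [-c ]
  [ A    0  ] [ lambda ] = [ b ]

Solving the linear system:
  x*      = (0.1453, 0.9709, -0.7384)
  lambda* = (-5.5852, -1.8243)
  f(x*)   = 3.6803

x* = (0.1453, 0.9709, -0.7384), lambda* = (-5.5852, -1.8243)


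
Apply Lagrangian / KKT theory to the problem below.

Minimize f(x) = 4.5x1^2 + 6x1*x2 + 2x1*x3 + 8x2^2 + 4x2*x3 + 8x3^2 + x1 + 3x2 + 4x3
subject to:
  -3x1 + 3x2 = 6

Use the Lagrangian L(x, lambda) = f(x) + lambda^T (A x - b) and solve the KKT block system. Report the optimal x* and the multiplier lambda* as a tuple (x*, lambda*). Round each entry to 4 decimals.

Form the Lagrangian:
  L(x, lambda) = (1/2) x^T Q x + c^T x + lambda^T (A x - b)
Stationarity (grad_x L = 0): Q x + c + A^T lambda = 0.
Primal feasibility: A x = b.

This gives the KKT block system:
  [ Q   A^T ] [ x     ]   [-c ]
  [ A    0  ] [ lambda ] = [ b ]

Solving the linear system:
  x*      = (-1.2518, 0.7482, -0.2806)
  lambda* = (-2.1127)
  f(x*)   = 6.2734

x* = (-1.2518, 0.7482, -0.2806), lambda* = (-2.1127)


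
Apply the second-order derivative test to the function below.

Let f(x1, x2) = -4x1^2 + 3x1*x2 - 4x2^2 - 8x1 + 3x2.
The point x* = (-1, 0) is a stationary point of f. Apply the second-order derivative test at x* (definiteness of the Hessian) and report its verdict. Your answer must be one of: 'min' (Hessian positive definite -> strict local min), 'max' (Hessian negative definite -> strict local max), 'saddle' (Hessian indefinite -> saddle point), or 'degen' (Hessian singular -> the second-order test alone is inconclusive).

Compute the Hessian H = grad^2 f:
  H = [[-8, 3], [3, -8]]
Verify stationarity: grad f(x*) = H x* + g = (0, 0).
Eigenvalues of H: -11, -5.
Both eigenvalues < 0, so H is negative definite -> x* is a strict local max.

max


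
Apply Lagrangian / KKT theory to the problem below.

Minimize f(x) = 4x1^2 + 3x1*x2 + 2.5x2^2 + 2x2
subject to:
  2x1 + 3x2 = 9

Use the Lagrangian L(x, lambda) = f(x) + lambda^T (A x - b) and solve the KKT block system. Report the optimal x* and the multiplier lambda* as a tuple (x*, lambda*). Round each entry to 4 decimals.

Form the Lagrangian:
  L(x, lambda) = (1/2) x^T Q x + c^T x + lambda^T (A x - b)
Stationarity (grad_x L = 0): Q x + c + A^T lambda = 0.
Primal feasibility: A x = b.

This gives the KKT block system:
  [ Q   A^T ] [ x     ]   [-c ]
  [ A    0  ] [ lambda ] = [ b ]

Solving the linear system:
  x*      = (0.375, 2.75)
  lambda* = (-5.625)
  f(x*)   = 28.0625

x* = (0.375, 2.75), lambda* = (-5.625)


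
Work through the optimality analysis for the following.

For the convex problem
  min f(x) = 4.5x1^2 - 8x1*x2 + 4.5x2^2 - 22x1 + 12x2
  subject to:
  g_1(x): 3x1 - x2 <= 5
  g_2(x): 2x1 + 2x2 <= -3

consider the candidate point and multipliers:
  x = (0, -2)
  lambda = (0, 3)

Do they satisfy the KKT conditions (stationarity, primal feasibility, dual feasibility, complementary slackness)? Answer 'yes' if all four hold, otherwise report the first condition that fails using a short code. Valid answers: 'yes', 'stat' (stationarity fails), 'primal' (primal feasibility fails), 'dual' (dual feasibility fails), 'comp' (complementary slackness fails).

Gradient of f: grad f(x) = Q x + c = (-6, -6)
Constraint values g_i(x) = a_i^T x - b_i:
  g_1((0, -2)) = -3
  g_2((0, -2)) = -1
Stationarity residual: grad f(x) + sum_i lambda_i a_i = (0, 0)
  -> stationarity OK
Primal feasibility (all g_i <= 0): OK
Dual feasibility (all lambda_i >= 0): OK
Complementary slackness (lambda_i * g_i(x) = 0 for all i): FAILS

Verdict: the first failing condition is complementary_slackness -> comp.

comp


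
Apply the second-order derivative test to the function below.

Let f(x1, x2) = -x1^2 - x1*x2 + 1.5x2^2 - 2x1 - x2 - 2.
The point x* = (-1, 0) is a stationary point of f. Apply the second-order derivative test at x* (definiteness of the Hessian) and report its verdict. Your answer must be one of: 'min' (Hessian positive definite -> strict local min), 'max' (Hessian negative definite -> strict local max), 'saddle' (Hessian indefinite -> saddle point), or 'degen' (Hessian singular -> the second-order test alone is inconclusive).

Compute the Hessian H = grad^2 f:
  H = [[-2, -1], [-1, 3]]
Verify stationarity: grad f(x*) = H x* + g = (0, 0).
Eigenvalues of H: -2.1926, 3.1926.
Eigenvalues have mixed signs, so H is indefinite -> x* is a saddle point.

saddle


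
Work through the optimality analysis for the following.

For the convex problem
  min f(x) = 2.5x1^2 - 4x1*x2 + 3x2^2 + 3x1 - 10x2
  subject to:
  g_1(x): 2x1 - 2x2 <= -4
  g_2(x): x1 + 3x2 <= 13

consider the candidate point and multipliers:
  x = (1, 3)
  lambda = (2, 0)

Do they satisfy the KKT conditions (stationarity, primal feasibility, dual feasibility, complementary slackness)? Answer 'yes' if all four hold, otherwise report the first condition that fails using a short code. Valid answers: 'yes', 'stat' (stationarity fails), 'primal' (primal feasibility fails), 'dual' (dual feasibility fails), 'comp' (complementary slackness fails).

Gradient of f: grad f(x) = Q x + c = (-4, 4)
Constraint values g_i(x) = a_i^T x - b_i:
  g_1((1, 3)) = 0
  g_2((1, 3)) = -3
Stationarity residual: grad f(x) + sum_i lambda_i a_i = (0, 0)
  -> stationarity OK
Primal feasibility (all g_i <= 0): OK
Dual feasibility (all lambda_i >= 0): OK
Complementary slackness (lambda_i * g_i(x) = 0 for all i): OK

Verdict: yes, KKT holds.

yes


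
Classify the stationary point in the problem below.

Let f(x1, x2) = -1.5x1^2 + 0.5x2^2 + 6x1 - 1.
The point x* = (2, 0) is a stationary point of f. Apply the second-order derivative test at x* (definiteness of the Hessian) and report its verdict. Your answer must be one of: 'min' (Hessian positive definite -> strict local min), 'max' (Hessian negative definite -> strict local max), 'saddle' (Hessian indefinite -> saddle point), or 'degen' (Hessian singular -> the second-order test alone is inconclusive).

Compute the Hessian H = grad^2 f:
  H = [[-3, 0], [0, 1]]
Verify stationarity: grad f(x*) = H x* + g = (0, 0).
Eigenvalues of H: -3, 1.
Eigenvalues have mixed signs, so H is indefinite -> x* is a saddle point.

saddle


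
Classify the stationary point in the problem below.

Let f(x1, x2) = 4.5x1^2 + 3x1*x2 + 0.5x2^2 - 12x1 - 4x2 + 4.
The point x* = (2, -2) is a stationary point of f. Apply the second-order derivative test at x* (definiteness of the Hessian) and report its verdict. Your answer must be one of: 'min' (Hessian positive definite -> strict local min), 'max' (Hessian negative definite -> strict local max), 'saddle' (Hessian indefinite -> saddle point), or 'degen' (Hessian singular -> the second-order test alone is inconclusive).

Compute the Hessian H = grad^2 f:
  H = [[9, 3], [3, 1]]
Verify stationarity: grad f(x*) = H x* + g = (0, 0).
Eigenvalues of H: 0, 10.
H has a zero eigenvalue (singular; positive semidefinite but not definite), so H is neither positive definite, negative definite, nor indefinite. The second-order test alone is inconclusive -> degen.
(Indeed, f is constant along the null direction of H through x*, so x* is not a strict local extremum.)

degen


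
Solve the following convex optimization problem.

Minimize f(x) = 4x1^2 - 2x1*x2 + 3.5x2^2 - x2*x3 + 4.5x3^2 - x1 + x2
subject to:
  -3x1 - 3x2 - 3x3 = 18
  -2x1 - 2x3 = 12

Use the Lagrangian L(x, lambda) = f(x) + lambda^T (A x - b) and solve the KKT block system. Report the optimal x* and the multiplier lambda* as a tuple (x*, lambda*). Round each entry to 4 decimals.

Form the Lagrangian:
  L(x, lambda) = (1/2) x^T Q x + c^T x + lambda^T (A x - b)
Stationarity (grad_x L = 0): Q x + c + A^T lambda = 0.
Primal feasibility: A x = b.

This gives the KKT block system:
  [ Q   A^T ] [ x     ]   [-c ]
  [ A    0  ] [ lambda ] = [ b ]

Solving the linear system:
  x*      = (-3.1176, 0, -2.8824)
  lambda* = (3.3725, -18.0294)
  f(x*)   = 79.3824

x* = (-3.1176, 0, -2.8824), lambda* = (3.3725, -18.0294)


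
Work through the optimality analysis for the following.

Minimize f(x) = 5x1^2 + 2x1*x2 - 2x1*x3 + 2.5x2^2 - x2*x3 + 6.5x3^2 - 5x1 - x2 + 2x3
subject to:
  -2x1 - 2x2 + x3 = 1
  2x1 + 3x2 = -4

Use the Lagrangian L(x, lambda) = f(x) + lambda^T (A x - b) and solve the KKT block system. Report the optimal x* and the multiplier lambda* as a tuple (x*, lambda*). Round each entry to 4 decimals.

Form the Lagrangian:
  L(x, lambda) = (1/2) x^T Q x + c^T x + lambda^T (A x - b)
Stationarity (grad_x L = 0): Q x + c + A^T lambda = 0.
Primal feasibility: A x = b.

This gives the KKT block system:
  [ Q   A^T ] [ x     ]   [-c ]
  [ A    0  ] [ lambda ] = [ b ]

Solving the linear system:
  x*      = (0.9262, -1.9508, -1.0492)
  lambda* = (11.541, 10.3115)
  f(x*)   = 12.4631

x* = (0.9262, -1.9508, -1.0492), lambda* = (11.541, 10.3115)


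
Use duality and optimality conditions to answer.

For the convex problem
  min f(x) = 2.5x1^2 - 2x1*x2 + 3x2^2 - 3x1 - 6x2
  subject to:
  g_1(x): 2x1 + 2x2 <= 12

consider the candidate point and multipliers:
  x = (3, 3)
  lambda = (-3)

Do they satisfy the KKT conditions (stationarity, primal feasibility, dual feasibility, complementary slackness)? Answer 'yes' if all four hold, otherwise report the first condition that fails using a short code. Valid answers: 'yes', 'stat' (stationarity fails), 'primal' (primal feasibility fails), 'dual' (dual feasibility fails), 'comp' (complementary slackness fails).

Gradient of f: grad f(x) = Q x + c = (6, 6)
Constraint values g_i(x) = a_i^T x - b_i:
  g_1((3, 3)) = 0
Stationarity residual: grad f(x) + sum_i lambda_i a_i = (0, 0)
  -> stationarity OK
Primal feasibility (all g_i <= 0): OK
Dual feasibility (all lambda_i >= 0): FAILS
Complementary slackness (lambda_i * g_i(x) = 0 for all i): OK

Verdict: the first failing condition is dual_feasibility -> dual.

dual


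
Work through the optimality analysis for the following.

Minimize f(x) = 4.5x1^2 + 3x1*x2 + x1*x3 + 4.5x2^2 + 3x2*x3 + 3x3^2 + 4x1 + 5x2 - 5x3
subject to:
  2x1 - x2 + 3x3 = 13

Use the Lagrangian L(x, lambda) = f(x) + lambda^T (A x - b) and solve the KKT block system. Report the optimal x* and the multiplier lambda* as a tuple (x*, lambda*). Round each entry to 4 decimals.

Form the Lagrangian:
  L(x, lambda) = (1/2) x^T Q x + c^T x + lambda^T (A x - b)
Stationarity (grad_x L = 0): Q x + c + A^T lambda = 0.
Primal feasibility: A x = b.

This gives the KKT block system:
  [ Q   A^T ] [ x     ]   [-c ]
  [ A    0  ] [ lambda ] = [ b ]

Solving the linear system:
  x*      = (0.5484, -2.1429, 3.2535)
  lambda* = (-2.8802)
  f(x*)   = 6.3272

x* = (0.5484, -2.1429, 3.2535), lambda* = (-2.8802)


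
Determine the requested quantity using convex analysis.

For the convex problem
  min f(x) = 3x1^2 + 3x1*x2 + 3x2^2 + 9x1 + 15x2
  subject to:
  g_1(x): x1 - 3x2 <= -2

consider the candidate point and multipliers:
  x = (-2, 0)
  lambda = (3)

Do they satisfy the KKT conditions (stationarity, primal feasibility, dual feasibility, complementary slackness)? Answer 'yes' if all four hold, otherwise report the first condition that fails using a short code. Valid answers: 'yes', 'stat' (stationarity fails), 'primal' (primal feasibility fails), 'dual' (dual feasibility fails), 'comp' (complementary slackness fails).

Gradient of f: grad f(x) = Q x + c = (-3, 9)
Constraint values g_i(x) = a_i^T x - b_i:
  g_1((-2, 0)) = 0
Stationarity residual: grad f(x) + sum_i lambda_i a_i = (0, 0)
  -> stationarity OK
Primal feasibility (all g_i <= 0): OK
Dual feasibility (all lambda_i >= 0): OK
Complementary slackness (lambda_i * g_i(x) = 0 for all i): OK

Verdict: yes, KKT holds.

yes


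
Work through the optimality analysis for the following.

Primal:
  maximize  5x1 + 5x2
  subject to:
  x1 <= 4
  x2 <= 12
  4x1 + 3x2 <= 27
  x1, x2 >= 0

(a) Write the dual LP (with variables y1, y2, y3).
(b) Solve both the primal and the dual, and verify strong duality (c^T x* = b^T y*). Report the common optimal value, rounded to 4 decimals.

The standard primal-dual pair for 'max c^T x s.t. A x <= b, x >= 0' is:
  Dual:  min b^T y  s.t.  A^T y >= c,  y >= 0.

So the dual LP is:
  minimize  4y1 + 12y2 + 27y3
  subject to:
    y1 + 4y3 >= 5
    y2 + 3y3 >= 5
    y1, y2, y3 >= 0

Solving the primal: x* = (0, 9).
  primal value c^T x* = 45.
Solving the dual: y* = (0, 0, 1.6667).
  dual value b^T y* = 45.
Strong duality: c^T x* = b^T y*. Confirmed.

45


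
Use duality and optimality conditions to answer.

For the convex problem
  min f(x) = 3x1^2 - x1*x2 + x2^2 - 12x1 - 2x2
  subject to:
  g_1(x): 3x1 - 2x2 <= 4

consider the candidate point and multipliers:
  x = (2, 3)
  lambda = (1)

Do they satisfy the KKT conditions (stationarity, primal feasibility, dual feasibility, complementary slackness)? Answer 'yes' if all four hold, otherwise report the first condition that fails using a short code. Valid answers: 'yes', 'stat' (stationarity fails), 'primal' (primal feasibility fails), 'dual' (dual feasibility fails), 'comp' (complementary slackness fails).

Gradient of f: grad f(x) = Q x + c = (-3, 2)
Constraint values g_i(x) = a_i^T x - b_i:
  g_1((2, 3)) = -4
Stationarity residual: grad f(x) + sum_i lambda_i a_i = (0, 0)
  -> stationarity OK
Primal feasibility (all g_i <= 0): OK
Dual feasibility (all lambda_i >= 0): OK
Complementary slackness (lambda_i * g_i(x) = 0 for all i): FAILS

Verdict: the first failing condition is complementary_slackness -> comp.

comp


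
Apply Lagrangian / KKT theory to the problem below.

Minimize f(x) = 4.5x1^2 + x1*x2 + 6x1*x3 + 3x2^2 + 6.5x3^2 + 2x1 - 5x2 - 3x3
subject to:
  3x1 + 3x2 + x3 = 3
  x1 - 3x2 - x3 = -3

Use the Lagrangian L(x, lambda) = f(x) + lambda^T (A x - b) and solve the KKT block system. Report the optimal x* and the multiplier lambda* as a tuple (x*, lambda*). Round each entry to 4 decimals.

Form the Lagrangian:
  L(x, lambda) = (1/2) x^T Q x + c^T x + lambda^T (A x - b)
Stationarity (grad_x L = 0): Q x + c + A^T lambda = 0.
Primal feasibility: A x = b.

This gives the KKT block system:
  [ Q   A^T ] [ x     ]   [-c ]
  [ A    0  ] [ lambda ] = [ b ]

Solving the linear system:
  x*      = (0, 0.9187, 0.2439)
  lambda* = (-1.1382, -0.9675)
  f(x*)   = -2.4065

x* = (0, 0.9187, 0.2439), lambda* = (-1.1382, -0.9675)


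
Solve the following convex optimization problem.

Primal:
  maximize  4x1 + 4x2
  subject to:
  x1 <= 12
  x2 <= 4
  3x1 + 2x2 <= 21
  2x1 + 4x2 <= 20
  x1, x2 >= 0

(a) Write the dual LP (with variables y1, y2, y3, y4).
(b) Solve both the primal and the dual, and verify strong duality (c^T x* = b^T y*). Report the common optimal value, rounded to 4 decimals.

The standard primal-dual pair for 'max c^T x s.t. A x <= b, x >= 0' is:
  Dual:  min b^T y  s.t.  A^T y >= c,  y >= 0.

So the dual LP is:
  minimize  12y1 + 4y2 + 21y3 + 20y4
  subject to:
    y1 + 3y3 + 2y4 >= 4
    y2 + 2y3 + 4y4 >= 4
    y1, y2, y3, y4 >= 0

Solving the primal: x* = (5.5, 2.25).
  primal value c^T x* = 31.
Solving the dual: y* = (0, 0, 1, 0.5).
  dual value b^T y* = 31.
Strong duality: c^T x* = b^T y*. Confirmed.

31


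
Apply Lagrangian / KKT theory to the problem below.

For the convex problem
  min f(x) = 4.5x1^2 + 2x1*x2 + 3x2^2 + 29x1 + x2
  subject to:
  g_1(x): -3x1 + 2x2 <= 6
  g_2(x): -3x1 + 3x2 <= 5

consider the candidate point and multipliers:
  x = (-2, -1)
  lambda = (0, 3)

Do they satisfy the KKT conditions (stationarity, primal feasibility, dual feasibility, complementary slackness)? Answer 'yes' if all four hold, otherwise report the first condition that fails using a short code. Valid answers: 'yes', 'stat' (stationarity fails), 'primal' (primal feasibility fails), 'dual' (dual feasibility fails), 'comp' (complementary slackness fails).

Gradient of f: grad f(x) = Q x + c = (9, -9)
Constraint values g_i(x) = a_i^T x - b_i:
  g_1((-2, -1)) = -2
  g_2((-2, -1)) = -2
Stationarity residual: grad f(x) + sum_i lambda_i a_i = (0, 0)
  -> stationarity OK
Primal feasibility (all g_i <= 0): OK
Dual feasibility (all lambda_i >= 0): OK
Complementary slackness (lambda_i * g_i(x) = 0 for all i): FAILS

Verdict: the first failing condition is complementary_slackness -> comp.

comp


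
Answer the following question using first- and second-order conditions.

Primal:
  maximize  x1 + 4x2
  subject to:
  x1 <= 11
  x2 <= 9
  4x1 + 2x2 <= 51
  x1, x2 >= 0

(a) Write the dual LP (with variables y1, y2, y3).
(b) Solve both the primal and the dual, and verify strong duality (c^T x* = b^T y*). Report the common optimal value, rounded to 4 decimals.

The standard primal-dual pair for 'max c^T x s.t. A x <= b, x >= 0' is:
  Dual:  min b^T y  s.t.  A^T y >= c,  y >= 0.

So the dual LP is:
  minimize  11y1 + 9y2 + 51y3
  subject to:
    y1 + 4y3 >= 1
    y2 + 2y3 >= 4
    y1, y2, y3 >= 0

Solving the primal: x* = (8.25, 9).
  primal value c^T x* = 44.25.
Solving the dual: y* = (0, 3.5, 0.25).
  dual value b^T y* = 44.25.
Strong duality: c^T x* = b^T y*. Confirmed.

44.25


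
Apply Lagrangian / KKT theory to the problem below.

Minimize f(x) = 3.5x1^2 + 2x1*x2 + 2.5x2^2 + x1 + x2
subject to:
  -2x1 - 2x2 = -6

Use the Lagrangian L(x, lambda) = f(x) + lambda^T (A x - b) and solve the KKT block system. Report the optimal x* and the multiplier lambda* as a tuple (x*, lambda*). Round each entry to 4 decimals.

Form the Lagrangian:
  L(x, lambda) = (1/2) x^T Q x + c^T x + lambda^T (A x - b)
Stationarity (grad_x L = 0): Q x + c + A^T lambda = 0.
Primal feasibility: A x = b.

This gives the KKT block system:
  [ Q   A^T ] [ x     ]   [-c ]
  [ A    0  ] [ lambda ] = [ b ]

Solving the linear system:
  x*      = (1.125, 1.875)
  lambda* = (6.3125)
  f(x*)   = 20.4375

x* = (1.125, 1.875), lambda* = (6.3125)


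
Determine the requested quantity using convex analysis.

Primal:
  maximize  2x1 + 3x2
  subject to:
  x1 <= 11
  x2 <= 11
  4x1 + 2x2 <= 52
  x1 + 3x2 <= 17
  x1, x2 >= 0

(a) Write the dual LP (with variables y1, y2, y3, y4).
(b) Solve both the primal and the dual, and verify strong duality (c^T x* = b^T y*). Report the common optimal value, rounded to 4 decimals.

The standard primal-dual pair for 'max c^T x s.t. A x <= b, x >= 0' is:
  Dual:  min b^T y  s.t.  A^T y >= c,  y >= 0.

So the dual LP is:
  minimize  11y1 + 11y2 + 52y3 + 17y4
  subject to:
    y1 + 4y3 + y4 >= 2
    y2 + 2y3 + 3y4 >= 3
    y1, y2, y3, y4 >= 0

Solving the primal: x* = (11, 2).
  primal value c^T x* = 28.
Solving the dual: y* = (1, 0, 0, 1).
  dual value b^T y* = 28.
Strong duality: c^T x* = b^T y*. Confirmed.

28


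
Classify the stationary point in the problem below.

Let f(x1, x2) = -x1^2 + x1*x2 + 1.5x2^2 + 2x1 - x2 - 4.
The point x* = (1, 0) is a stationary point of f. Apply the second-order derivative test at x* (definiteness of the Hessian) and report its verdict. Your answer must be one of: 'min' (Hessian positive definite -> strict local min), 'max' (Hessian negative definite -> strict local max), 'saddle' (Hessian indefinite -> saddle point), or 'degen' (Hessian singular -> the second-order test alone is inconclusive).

Compute the Hessian H = grad^2 f:
  H = [[-2, 1], [1, 3]]
Verify stationarity: grad f(x*) = H x* + g = (0, 0).
Eigenvalues of H: -2.1926, 3.1926.
Eigenvalues have mixed signs, so H is indefinite -> x* is a saddle point.

saddle


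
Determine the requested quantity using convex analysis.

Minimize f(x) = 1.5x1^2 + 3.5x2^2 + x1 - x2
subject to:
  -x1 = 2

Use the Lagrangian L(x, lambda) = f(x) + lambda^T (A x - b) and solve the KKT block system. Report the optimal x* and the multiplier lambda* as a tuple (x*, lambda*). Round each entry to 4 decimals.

Form the Lagrangian:
  L(x, lambda) = (1/2) x^T Q x + c^T x + lambda^T (A x - b)
Stationarity (grad_x L = 0): Q x + c + A^T lambda = 0.
Primal feasibility: A x = b.

This gives the KKT block system:
  [ Q   A^T ] [ x     ]   [-c ]
  [ A    0  ] [ lambda ] = [ b ]

Solving the linear system:
  x*      = (-2, 0.1429)
  lambda* = (-5)
  f(x*)   = 3.9286

x* = (-2, 0.1429), lambda* = (-5)


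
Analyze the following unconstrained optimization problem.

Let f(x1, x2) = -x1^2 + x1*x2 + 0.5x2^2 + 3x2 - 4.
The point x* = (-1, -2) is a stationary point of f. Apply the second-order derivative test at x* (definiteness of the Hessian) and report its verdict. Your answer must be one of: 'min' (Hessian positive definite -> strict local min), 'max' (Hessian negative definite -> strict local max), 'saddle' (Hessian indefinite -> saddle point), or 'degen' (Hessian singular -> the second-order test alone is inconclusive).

Compute the Hessian H = grad^2 f:
  H = [[-2, 1], [1, 1]]
Verify stationarity: grad f(x*) = H x* + g = (0, 0).
Eigenvalues of H: -2.3028, 1.3028.
Eigenvalues have mixed signs, so H is indefinite -> x* is a saddle point.

saddle


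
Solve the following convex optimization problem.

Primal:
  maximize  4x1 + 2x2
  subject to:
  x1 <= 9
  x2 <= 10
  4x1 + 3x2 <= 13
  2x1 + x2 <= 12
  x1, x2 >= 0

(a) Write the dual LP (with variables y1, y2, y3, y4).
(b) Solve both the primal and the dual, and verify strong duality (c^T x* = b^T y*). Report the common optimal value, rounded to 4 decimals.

The standard primal-dual pair for 'max c^T x s.t. A x <= b, x >= 0' is:
  Dual:  min b^T y  s.t.  A^T y >= c,  y >= 0.

So the dual LP is:
  minimize  9y1 + 10y2 + 13y3 + 12y4
  subject to:
    y1 + 4y3 + 2y4 >= 4
    y2 + 3y3 + y4 >= 2
    y1, y2, y3, y4 >= 0

Solving the primal: x* = (3.25, 0).
  primal value c^T x* = 13.
Solving the dual: y* = (0, 0, 1, 0).
  dual value b^T y* = 13.
Strong duality: c^T x* = b^T y*. Confirmed.

13


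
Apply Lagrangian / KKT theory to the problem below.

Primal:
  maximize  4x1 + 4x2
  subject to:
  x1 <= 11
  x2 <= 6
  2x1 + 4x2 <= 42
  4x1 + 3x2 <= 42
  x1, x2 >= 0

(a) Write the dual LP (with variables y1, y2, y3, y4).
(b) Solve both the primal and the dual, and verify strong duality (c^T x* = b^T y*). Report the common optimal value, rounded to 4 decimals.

The standard primal-dual pair for 'max c^T x s.t. A x <= b, x >= 0' is:
  Dual:  min b^T y  s.t.  A^T y >= c,  y >= 0.

So the dual LP is:
  minimize  11y1 + 6y2 + 42y3 + 42y4
  subject to:
    y1 + 2y3 + 4y4 >= 4
    y2 + 4y3 + 3y4 >= 4
    y1, y2, y3, y4 >= 0

Solving the primal: x* = (6, 6).
  primal value c^T x* = 48.
Solving the dual: y* = (0, 1, 0, 1).
  dual value b^T y* = 48.
Strong duality: c^T x* = b^T y*. Confirmed.

48


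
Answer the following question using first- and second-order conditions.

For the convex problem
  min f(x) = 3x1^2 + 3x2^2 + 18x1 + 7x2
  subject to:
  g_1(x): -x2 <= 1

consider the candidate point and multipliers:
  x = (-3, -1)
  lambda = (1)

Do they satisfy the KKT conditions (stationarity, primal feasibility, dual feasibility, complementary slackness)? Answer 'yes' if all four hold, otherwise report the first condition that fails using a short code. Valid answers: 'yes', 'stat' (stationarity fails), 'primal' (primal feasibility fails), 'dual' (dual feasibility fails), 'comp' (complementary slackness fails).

Gradient of f: grad f(x) = Q x + c = (0, 1)
Constraint values g_i(x) = a_i^T x - b_i:
  g_1((-3, -1)) = 0
Stationarity residual: grad f(x) + sum_i lambda_i a_i = (0, 0)
  -> stationarity OK
Primal feasibility (all g_i <= 0): OK
Dual feasibility (all lambda_i >= 0): OK
Complementary slackness (lambda_i * g_i(x) = 0 for all i): OK

Verdict: yes, KKT holds.

yes


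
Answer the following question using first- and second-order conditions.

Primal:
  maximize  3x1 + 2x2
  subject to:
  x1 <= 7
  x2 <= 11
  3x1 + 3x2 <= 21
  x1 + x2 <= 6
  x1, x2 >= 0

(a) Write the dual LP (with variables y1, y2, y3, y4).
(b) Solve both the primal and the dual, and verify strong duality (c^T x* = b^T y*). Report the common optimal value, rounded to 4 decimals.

The standard primal-dual pair for 'max c^T x s.t. A x <= b, x >= 0' is:
  Dual:  min b^T y  s.t.  A^T y >= c,  y >= 0.

So the dual LP is:
  minimize  7y1 + 11y2 + 21y3 + 6y4
  subject to:
    y1 + 3y3 + y4 >= 3
    y2 + 3y3 + y4 >= 2
    y1, y2, y3, y4 >= 0

Solving the primal: x* = (6, 0).
  primal value c^T x* = 18.
Solving the dual: y* = (0, 0, 0, 3).
  dual value b^T y* = 18.
Strong duality: c^T x* = b^T y*. Confirmed.

18


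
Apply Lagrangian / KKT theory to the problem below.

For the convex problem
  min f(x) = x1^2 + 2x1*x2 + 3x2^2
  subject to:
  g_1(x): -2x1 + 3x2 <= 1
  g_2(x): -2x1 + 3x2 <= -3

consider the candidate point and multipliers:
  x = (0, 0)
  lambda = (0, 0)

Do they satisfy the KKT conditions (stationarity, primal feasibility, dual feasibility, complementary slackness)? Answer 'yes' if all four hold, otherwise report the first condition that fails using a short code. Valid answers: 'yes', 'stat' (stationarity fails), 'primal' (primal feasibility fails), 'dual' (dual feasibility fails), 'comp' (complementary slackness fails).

Gradient of f: grad f(x) = Q x + c = (0, 0)
Constraint values g_i(x) = a_i^T x - b_i:
  g_1((0, 0)) = -1
  g_2((0, 0)) = 3
Stationarity residual: grad f(x) + sum_i lambda_i a_i = (0, 0)
  -> stationarity OK
Primal feasibility (all g_i <= 0): FAILS
Dual feasibility (all lambda_i >= 0): OK
Complementary slackness (lambda_i * g_i(x) = 0 for all i): OK

Verdict: the first failing condition is primal_feasibility -> primal.

primal
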